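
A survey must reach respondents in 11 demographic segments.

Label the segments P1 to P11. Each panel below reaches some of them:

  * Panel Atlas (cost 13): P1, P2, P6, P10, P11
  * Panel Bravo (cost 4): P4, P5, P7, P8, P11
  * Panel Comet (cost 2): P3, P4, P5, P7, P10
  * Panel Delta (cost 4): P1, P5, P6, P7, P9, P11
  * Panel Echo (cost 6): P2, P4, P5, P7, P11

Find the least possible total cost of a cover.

16

Bravo, Comet, Delta, Echo together cover every segment (Bravo ∪ Comet ∪ Delta ∪ Echo = {P1, P2, P3, P4, P5, P6, P7, P8, P9, P10, P11}); total cost 4 + 2 + 4 + 6 = 16.
No covering selection has total cost below 16.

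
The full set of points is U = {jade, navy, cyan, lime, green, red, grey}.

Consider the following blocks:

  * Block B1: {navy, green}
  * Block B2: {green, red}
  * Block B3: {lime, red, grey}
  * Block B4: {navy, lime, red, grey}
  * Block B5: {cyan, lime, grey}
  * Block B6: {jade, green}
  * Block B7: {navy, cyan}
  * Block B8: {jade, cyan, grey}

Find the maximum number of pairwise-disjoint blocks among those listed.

3

B3, B6, B7 are pairwise disjoint (B3={lime,red,grey}; B6={jade,green}; B7={navy,cyan}).
Every remaining block overlaps one of these, and no 4 of the listed blocks are pairwise disjoint, so 3 is the maximum.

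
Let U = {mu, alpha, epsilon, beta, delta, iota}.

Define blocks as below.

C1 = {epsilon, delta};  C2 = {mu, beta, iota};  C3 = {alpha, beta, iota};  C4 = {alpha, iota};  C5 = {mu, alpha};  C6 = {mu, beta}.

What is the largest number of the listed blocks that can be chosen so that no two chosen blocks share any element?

C1, C4, C6 are pairwise disjoint (C1={epsilon,delta}; C4={alpha,iota}; C6={mu,beta}).
Every remaining block overlaps one of these, and no 4 of the listed blocks are pairwise disjoint, so 3 is the maximum.

3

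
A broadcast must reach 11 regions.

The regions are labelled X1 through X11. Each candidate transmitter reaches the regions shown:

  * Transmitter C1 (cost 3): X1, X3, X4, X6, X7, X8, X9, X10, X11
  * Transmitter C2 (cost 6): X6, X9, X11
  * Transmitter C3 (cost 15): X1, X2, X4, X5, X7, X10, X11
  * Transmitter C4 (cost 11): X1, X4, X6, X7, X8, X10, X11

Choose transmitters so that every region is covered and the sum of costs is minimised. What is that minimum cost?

C1, C3 together cover every region (C1 ∪ C3 = {X1, X2, X3, X4, X5, X6, X7, X8, X9, X10, X11}); total cost 3 + 15 = 18.
No covering selection has total cost below 18.

18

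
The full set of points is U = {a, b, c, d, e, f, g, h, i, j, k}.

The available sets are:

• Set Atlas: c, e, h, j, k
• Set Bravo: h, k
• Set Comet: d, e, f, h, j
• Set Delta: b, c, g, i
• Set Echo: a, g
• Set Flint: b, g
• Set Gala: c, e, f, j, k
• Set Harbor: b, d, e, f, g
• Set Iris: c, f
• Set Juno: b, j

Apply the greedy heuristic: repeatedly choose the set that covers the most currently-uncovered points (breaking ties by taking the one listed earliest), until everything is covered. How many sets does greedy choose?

4

Greedy: pick Atlas (covers 5 new) → pick Harbor (covers 4 new) → pick Delta (covers 1 new) → pick Echo (covers 1 new). Total picks: 4.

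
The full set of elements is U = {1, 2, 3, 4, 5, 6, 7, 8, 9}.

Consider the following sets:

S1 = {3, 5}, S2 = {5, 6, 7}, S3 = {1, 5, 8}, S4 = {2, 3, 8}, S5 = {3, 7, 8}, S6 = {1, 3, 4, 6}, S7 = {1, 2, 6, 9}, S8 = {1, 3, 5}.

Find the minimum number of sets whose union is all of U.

4

Take {S1, S5, S6, S7}. Their union is {1, 2, 3, 4, 5, 6, 7, 8, 9}, which is all 9 elements.
Only S6 contains 4, so S6 is forced; the remaining 5 elements need at least 3 more sets (each remaining set adds at most 2) — so at least 4 sets are needed, and 4 is optimal.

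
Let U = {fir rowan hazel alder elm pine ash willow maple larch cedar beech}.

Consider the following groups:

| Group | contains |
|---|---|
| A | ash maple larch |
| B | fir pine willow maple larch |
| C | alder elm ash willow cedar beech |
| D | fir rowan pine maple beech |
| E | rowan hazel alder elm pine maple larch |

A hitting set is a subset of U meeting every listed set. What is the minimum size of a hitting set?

The 2 elements {ash, maple} hit every group.
No single element lies in every group, so at least 2 are needed and 2 is optimal.

2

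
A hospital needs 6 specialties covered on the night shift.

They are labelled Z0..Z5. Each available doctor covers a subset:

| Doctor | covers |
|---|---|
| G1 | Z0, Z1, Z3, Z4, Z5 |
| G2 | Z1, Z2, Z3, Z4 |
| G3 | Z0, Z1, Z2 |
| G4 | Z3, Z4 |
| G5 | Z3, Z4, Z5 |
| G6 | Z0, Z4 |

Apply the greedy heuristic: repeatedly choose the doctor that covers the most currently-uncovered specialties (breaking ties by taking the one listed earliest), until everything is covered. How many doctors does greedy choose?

2

Greedy: pick G1 (covers 5 new) → pick G2 (covers 1 new). Total picks: 2.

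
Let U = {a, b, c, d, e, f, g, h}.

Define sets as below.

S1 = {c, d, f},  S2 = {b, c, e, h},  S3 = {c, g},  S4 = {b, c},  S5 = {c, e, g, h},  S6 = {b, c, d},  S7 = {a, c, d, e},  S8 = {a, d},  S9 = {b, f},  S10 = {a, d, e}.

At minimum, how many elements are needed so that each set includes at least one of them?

T = {a, c, f} meets every set (each contains at least one member of T), and |T| = 3.
The sets S5, S8, S9 are pairwise disjoint, so any hitting set needs a separate element for each — at least 3. Hence 3 is optimal.

3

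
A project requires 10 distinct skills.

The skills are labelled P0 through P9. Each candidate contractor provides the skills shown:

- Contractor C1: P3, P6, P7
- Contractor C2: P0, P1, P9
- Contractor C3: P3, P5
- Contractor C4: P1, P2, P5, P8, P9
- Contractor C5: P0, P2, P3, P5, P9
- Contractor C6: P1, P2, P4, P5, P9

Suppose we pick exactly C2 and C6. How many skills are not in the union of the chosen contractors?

Union of C2, C6 = {P0, P1, P2, P4, P5, P9}.
Not covered: P3, P6, P7, P8 — 4 skills.

4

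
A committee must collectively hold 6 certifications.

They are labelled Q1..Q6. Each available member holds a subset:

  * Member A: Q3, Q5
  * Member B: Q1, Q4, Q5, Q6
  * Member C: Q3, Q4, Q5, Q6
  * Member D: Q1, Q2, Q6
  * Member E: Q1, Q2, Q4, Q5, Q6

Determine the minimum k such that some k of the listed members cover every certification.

2

Take {C, D}. Their union is {Q1, Q2, Q3, Q4, Q5, Q6}, which is all 6 certifications.
No single member has all 6 certifications (the largest, E, has 5), so 2 is optimal.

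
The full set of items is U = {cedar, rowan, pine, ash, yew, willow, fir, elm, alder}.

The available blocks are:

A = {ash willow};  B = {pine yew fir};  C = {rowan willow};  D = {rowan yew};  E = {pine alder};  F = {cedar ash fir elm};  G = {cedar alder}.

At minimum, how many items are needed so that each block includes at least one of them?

Take H = {rowan, ash, fir, alder}. Each listed block contains at least one of these, so H is a hitting set of size 4.
No choice of 3 items meets every block, so 4 is the minimum.

4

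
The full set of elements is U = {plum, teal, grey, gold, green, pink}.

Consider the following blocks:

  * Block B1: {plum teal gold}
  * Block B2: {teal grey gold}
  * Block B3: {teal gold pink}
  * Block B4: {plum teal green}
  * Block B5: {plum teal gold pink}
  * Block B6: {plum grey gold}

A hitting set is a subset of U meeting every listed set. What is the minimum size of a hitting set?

The 2 elements {teal, gold} hit every block.
No single element lies in every block, so at least 2 are needed and 2 is optimal.

2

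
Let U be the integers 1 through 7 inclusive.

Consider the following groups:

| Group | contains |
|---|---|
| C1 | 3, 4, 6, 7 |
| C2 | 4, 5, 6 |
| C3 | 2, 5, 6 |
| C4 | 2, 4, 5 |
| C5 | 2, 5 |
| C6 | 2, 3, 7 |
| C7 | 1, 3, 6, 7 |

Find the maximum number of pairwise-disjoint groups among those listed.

C1, C5 are pairwise disjoint (C1={3,4,6,7}; C5={2,5}).
Every remaining group overlaps one of these, and no 3 of the listed groups are pairwise disjoint, so 2 is the maximum.

2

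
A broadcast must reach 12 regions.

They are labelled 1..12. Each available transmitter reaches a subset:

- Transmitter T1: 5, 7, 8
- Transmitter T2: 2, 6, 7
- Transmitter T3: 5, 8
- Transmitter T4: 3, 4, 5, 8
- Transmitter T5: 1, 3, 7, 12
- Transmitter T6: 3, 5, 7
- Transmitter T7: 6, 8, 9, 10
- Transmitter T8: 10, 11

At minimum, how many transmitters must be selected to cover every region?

T2 and T4 and T5 and T7 and T8 together: T2 ∪ T4 ∪ T5 ∪ T7 ∪ T8 = {1, 2, 3, 4, 5, 6, 7, 8, 9, 10, 11, 12} — every region is covered.
No 4 of the 8 transmitters cover everything (all 70 combinations miss at least one region), so 5 is optimal.

5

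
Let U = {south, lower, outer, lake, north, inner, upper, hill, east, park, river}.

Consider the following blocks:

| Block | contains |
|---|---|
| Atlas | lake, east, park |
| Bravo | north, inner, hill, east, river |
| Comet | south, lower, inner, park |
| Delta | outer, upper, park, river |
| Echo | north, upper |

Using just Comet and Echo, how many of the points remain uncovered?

Union of Comet, Echo = {south, lower, north, inner, upper, park}.
Not covered: outer, lake, hill, east, river — 5 points.

5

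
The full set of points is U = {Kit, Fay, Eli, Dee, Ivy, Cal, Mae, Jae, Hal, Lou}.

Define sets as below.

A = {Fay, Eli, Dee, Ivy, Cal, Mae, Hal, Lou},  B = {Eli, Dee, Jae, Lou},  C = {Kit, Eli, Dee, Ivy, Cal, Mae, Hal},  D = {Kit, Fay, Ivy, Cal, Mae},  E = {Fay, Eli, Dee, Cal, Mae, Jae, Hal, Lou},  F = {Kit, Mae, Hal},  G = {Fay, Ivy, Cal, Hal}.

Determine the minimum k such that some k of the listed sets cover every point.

Take {D, E}. Their union is {Kit, Fay, Eli, Dee, Ivy, Cal, Mae, Jae, Hal, Lou}, which is all 10 points.
No single set has all 10 points (the largest, A, has 8), so 2 is optimal.

2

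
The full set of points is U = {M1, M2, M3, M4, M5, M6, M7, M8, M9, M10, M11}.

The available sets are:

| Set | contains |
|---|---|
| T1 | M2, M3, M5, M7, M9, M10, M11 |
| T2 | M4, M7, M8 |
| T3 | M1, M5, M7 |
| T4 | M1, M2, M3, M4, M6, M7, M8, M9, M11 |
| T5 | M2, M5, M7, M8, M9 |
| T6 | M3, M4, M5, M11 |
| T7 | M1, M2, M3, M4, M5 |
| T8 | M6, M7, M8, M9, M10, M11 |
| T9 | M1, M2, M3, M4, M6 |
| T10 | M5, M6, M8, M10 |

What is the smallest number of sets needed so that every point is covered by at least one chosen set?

Take {T4, T10}. Their union is {M1, M2, M3, M4, M5, M6, M7, M8, M9, M10, M11}, which is all 11 points.
No single set has all 11 points (the largest, T4, has 9), so 2 is optimal.

2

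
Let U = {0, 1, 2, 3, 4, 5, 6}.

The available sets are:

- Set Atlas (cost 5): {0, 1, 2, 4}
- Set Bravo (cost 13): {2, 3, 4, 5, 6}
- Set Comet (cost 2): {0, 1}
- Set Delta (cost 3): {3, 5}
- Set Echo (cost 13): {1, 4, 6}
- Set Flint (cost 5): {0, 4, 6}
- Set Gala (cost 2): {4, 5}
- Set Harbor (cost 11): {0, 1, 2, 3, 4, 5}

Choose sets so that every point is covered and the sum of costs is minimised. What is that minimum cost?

Atlas, Delta, Flint together cover every point (Atlas ∪ Delta ∪ Flint = {0, 1, 2, 3, 4, 5, 6}); total cost 5 + 3 + 5 = 13.
The greedy pick Comet, Gala, Delta, Atlas, Flint costs 17; no covering selection beats 13.

13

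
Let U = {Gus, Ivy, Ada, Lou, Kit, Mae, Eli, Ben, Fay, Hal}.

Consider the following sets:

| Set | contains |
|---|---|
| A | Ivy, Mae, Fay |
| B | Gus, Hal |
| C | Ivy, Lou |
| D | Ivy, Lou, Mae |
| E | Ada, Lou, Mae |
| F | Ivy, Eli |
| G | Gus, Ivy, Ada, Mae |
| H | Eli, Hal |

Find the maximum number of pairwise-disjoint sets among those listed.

3

B, E, F are pairwise disjoint (B={Gus,Hal}; E={Ada,Lou,Mae}; F={Ivy,Eli}).
Every remaining set overlaps one of these, and no 4 of the listed sets are pairwise disjoint, so 3 is the maximum.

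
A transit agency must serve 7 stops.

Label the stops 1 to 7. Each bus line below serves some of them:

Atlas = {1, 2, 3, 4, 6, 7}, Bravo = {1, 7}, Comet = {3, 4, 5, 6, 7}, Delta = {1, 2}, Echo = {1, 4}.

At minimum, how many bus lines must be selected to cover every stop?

2

Take {Comet, Delta}. Their union is {1, 2, 3, 4, 5, 6, 7}, which is all 7 stops.
No single bus line has all 7 stops (the largest, Atlas, has 6), so 2 is optimal.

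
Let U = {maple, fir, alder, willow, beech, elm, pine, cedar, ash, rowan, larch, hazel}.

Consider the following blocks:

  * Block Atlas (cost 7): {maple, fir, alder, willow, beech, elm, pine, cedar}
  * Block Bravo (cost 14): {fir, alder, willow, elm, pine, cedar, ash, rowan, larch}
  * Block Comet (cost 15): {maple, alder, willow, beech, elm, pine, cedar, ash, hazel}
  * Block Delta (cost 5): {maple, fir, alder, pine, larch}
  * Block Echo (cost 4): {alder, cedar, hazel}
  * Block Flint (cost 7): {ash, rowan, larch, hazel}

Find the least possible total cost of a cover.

Atlas, Flint together cover every point (Atlas ∪ Flint = {maple, fir, alder, willow, beech, elm, pine, cedar, ash, rowan, larch, hazel}); total cost 7 + 7 = 14.
No covering selection has total cost below 14.

14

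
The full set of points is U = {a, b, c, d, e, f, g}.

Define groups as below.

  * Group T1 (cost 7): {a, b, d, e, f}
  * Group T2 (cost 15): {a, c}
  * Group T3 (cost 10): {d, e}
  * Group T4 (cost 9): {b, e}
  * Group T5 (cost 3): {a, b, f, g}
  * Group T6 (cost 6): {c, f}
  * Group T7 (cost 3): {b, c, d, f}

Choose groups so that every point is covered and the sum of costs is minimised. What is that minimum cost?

T1, T5, T7 together cover every point (T1 ∪ T5 ∪ T7 = {a, b, c, d, e, f, g}); total cost 7 + 3 + 3 = 13.
No covering selection has total cost below 13.

13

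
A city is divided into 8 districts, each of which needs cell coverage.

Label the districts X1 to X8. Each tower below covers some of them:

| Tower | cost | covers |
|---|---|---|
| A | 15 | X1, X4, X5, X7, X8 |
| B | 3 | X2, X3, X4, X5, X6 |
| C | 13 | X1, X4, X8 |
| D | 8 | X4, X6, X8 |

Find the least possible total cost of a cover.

18

A, B together cover every district (A ∪ B = {X1, X2, X3, X4, X5, X6, X7, X8}); total cost 15 + 3 = 18.
No covering selection has total cost below 18.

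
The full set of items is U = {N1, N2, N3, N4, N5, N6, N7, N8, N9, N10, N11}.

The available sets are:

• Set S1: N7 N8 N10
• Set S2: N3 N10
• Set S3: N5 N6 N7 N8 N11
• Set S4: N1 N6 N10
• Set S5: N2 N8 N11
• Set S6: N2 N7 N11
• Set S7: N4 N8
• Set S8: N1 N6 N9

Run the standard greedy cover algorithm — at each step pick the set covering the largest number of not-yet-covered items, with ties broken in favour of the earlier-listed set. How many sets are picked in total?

5

Greedy: pick S3 (covers 5 new) → pick S2 (covers 2 new) → pick S8 (covers 2 new) → pick S5 (covers 1 new) → pick S7 (covers 1 new). Total picks: 5.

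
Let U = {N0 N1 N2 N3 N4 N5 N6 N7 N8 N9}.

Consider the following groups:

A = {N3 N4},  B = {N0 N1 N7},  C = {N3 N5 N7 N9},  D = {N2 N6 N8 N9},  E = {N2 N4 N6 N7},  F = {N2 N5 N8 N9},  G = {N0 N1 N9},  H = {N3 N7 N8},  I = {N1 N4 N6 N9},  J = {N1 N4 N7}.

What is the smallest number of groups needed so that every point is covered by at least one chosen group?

A and E and F and G together: A ∪ E ∪ F ∪ G = {N0, N1, N2, N3, N4, N5, N6, N7, N8, N9} — every point is covered.
No 3 of the 10 groups cover everything (all 120 combinations miss at least one point), so 4 is optimal.

4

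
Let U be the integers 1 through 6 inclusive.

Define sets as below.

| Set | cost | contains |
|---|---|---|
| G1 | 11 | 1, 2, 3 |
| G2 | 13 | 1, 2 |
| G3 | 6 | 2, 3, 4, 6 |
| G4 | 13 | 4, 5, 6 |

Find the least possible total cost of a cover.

24

G1, G4 together cover every point (G1 ∪ G4 = {1, 2, 3, 4, 5, 6}); total cost 11 + 13 = 24.
The greedy pick G3, G1, G4 costs 30; no covering selection beats 24.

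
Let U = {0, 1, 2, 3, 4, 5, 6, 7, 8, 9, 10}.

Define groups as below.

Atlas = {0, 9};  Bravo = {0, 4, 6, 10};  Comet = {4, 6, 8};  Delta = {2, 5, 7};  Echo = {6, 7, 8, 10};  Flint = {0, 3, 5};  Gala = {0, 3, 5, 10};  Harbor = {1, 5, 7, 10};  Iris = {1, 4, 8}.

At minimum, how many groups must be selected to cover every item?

5

Atlas, Comet, Delta, Gala, and Iris cover everything between them: the union {0, 1, 2, 3, 4, 5, 6, 7, 8, 9, 10} is all of U.
No 4 of the 9 groups cover everything (all 126 combinations miss at least one item), so 5 is optimal.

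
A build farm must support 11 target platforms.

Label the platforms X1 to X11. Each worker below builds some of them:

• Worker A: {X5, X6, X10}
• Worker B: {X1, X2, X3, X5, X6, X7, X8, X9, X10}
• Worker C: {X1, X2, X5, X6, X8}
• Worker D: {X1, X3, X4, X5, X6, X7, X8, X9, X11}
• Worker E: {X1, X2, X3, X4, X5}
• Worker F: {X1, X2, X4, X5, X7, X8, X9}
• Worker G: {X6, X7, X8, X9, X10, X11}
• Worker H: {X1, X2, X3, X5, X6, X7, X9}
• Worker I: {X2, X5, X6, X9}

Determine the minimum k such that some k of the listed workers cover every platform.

Take {B, D}. Their union is {X1, X2, X3, X4, X5, X6, X7, X8, X9, X10, X11}, which is all 11 platforms.
No single worker has all 11 platforms (the largest, B, has 9), so 2 is optimal.

2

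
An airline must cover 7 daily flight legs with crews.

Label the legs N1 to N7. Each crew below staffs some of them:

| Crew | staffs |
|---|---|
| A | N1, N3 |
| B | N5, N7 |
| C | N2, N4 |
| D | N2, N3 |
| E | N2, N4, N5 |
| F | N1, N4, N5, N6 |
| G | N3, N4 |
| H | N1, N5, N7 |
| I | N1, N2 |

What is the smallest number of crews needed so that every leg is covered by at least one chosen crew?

Take {B, D, F}. Their union is {N1, N2, N3, N4, N5, N6, N7}, which is all 7 legs.
Only F contains N6, so F is forced; the remaining 3 legs need at least 2 more crews (each remaining crew adds at most 2) — so at least 3 crews are needed, and 3 is optimal.

3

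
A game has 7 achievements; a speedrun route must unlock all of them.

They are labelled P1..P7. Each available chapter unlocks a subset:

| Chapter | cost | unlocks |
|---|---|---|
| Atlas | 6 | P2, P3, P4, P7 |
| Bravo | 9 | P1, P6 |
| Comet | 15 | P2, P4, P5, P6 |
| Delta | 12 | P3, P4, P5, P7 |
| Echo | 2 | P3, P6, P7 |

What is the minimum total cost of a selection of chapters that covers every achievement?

Bravo, Comet, Echo together cover every achievement (Bravo ∪ Comet ∪ Echo = {P1, P2, P3, P4, P5, P6, P7}); total cost 9 + 15 + 2 = 26.
The greedy pick Echo, Atlas, Bravo, Delta costs 29; no covering selection beats 26.

26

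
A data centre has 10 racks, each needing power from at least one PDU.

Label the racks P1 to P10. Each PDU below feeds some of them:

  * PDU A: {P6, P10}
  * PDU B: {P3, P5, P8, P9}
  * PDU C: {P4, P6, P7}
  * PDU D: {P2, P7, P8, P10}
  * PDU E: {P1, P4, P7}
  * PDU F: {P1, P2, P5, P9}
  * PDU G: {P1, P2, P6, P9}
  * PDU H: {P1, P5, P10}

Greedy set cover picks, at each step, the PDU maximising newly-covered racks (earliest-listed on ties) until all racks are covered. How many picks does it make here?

Greedy: pick B (covers 4 new) → pick C (covers 3 new) → pick D (covers 2 new) → pick E (covers 1 new). Total picks: 4.

4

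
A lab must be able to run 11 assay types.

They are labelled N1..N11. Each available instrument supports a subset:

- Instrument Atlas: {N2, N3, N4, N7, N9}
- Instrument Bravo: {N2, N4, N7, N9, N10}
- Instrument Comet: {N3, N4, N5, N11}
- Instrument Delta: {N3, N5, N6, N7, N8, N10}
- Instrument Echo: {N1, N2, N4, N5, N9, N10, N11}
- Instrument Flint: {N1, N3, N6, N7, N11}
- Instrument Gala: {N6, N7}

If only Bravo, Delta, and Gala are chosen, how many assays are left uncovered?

Union of Bravo, Delta, Gala = {N2, N3, N4, N5, N6, N7, N8, N9, N10}.
Not covered: N1, N11 — 2 assays.

2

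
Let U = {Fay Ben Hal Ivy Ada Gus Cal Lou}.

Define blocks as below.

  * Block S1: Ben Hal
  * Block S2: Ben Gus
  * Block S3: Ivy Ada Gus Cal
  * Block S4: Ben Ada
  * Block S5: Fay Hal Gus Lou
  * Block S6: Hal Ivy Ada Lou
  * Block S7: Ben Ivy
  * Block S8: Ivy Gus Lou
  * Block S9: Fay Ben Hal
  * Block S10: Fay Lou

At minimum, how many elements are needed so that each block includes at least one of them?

3

The 3 elements {Ben, Ada, Lou} hit every block.
The blocks S1, S3, S10 are pairwise disjoint, so any hitting set needs a separate element for each — at least 3. Hence 3 is optimal.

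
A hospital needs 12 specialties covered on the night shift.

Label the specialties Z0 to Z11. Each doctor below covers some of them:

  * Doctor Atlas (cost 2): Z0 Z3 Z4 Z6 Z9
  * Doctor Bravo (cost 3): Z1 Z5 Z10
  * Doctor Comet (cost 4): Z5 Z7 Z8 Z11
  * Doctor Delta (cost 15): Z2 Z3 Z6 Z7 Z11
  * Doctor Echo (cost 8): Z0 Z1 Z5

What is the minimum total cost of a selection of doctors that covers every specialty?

Atlas, Bravo, Comet, Delta together cover every specialty (Atlas ∪ Bravo ∪ Comet ∪ Delta = {Z0, Z1, Z2, Z3, Z4, Z5, Z6, Z7, Z8, Z9, Z10, Z11}); total cost 2 + 3 + 4 + 15 = 24.
No covering selection has total cost below 24.

24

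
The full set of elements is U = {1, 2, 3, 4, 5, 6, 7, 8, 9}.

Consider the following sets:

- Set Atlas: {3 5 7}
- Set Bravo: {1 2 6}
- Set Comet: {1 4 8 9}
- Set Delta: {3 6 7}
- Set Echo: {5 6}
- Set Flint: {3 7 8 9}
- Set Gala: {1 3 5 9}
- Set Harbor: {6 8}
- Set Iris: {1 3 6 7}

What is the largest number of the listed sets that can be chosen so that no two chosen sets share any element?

Bravo, Flint are pairwise disjoint (Bravo={1,2,6}; Flint={3,7,8,9}).
Every remaining set overlaps one of these, and no 3 of the listed sets are pairwise disjoint, so 2 is the maximum.

2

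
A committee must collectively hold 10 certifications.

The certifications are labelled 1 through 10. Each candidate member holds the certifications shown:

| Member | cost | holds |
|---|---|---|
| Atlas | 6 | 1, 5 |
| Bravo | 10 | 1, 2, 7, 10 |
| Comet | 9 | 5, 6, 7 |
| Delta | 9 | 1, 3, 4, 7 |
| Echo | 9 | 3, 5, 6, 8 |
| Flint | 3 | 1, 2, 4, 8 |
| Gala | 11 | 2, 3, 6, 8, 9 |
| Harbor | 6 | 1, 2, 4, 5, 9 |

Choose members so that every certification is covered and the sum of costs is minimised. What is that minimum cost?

25

Bravo, Echo, Harbor together cover every certification (Bravo ∪ Echo ∪ Harbor = {1, 2, 3, 4, 5, 6, 7, 8, 9, 10}); total cost 10 + 9 + 6 = 25.
The greedy pick Flint, Comet, Gala, Bravo costs 33; no covering selection beats 25.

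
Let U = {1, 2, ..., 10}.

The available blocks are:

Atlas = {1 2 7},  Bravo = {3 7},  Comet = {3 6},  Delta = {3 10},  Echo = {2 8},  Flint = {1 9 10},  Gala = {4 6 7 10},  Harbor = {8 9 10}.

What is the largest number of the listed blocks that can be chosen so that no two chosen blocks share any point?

3

Bravo, Echo, Flint are pairwise disjoint (Bravo={3,7}; Echo={2,8}; Flint={1,9,10}).
Every remaining block overlaps one of these, and no 4 of the listed blocks are pairwise disjoint, so 3 is the maximum.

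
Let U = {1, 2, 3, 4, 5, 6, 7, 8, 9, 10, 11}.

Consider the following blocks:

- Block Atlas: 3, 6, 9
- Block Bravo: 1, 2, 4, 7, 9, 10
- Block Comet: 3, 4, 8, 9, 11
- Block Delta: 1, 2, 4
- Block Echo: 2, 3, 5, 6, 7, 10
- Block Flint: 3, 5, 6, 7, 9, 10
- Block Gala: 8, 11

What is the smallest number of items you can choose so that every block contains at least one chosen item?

3

H = {4, 6, 11} meets every block (each contains at least one member of H), and |H| = 3.
The blocks Atlas, Delta, Gala are pairwise disjoint, so any hitting set needs a separate item for each — at least 3. Hence 3 is optimal.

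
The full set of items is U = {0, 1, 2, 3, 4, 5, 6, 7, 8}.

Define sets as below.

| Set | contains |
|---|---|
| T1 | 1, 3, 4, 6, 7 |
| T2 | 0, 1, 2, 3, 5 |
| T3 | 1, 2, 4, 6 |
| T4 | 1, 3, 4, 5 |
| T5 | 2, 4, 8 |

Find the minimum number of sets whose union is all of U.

3

T1, T2, and T5 cover everything between them: the union {0, 1, 2, 3, 4, 5, 6, 7, 8} is all of U.
Only T2 contains 0, so T2 is forced; the remaining 4 items need at least 2 more sets (each remaining set adds at most 3) — so at least 3 sets are needed, and 3 is optimal.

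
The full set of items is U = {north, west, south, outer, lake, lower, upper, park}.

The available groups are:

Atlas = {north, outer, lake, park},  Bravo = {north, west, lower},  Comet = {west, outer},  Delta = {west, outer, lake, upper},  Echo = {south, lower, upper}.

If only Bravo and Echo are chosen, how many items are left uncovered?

3

Union of Bravo, Echo = {north, west, south, lower, upper}.
Not covered: outer, lake, park — 3 items.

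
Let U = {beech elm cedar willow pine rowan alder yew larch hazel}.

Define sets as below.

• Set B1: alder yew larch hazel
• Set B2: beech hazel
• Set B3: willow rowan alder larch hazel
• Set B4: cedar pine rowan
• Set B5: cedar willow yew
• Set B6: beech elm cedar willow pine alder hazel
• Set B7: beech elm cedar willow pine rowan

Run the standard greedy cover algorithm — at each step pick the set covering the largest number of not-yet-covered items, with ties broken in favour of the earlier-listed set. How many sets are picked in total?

3

Greedy: pick B6 (covers 7 new) → pick B1 (covers 2 new) → pick B3 (covers 1 new). Total picks: 3.
(The true minimum cover uses only 2 sets, so greedy is not optimal here.)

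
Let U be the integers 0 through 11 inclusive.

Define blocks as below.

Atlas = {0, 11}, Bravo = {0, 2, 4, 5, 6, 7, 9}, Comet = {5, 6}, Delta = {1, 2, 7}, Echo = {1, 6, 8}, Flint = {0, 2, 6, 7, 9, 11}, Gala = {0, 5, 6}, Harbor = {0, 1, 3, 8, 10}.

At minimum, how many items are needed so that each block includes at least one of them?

The 3 items {1, 5, 11} hit every block.
The blocks Atlas, Comet, Delta are pairwise disjoint, so any hitting set needs a separate item for each — at least 3. Hence 3 is optimal.

3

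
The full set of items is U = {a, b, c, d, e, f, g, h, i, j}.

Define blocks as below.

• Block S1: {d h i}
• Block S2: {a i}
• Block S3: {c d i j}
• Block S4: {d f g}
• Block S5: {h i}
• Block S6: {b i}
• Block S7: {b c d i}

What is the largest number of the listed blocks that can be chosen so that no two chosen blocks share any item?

S2, S4 are pairwise disjoint (S2={a,i}; S4={d,f,g}).
Every remaining block overlaps one of these, and no 3 of the listed blocks are pairwise disjoint, so 2 is the maximum.

2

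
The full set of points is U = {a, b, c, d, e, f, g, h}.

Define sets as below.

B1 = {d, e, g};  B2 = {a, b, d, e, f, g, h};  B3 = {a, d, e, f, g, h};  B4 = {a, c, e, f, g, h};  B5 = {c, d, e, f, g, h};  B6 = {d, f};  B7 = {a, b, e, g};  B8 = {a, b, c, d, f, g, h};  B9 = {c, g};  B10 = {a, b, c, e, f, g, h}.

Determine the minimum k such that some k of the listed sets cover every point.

2

B6 and B10 together: B6 ∪ B10 = {a, b, c, d, e, f, g, h} — every point is covered.
No single set has all 8 points (the largest, B2, has 7), so 2 is optimal.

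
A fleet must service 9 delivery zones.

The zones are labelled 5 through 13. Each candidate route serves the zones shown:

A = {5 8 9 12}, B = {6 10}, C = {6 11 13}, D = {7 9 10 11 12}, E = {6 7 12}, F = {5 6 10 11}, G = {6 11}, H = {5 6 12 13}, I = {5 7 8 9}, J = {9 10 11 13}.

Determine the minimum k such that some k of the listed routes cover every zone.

A and D and H together: A ∪ D ∪ H = {5, 6, 7, 8, 9, 10, 11, 12, 13} — every zone is covered.
No 2 of the 10 routes cover everything (all 45 combinations miss at least one zone), so 3 is optimal.

3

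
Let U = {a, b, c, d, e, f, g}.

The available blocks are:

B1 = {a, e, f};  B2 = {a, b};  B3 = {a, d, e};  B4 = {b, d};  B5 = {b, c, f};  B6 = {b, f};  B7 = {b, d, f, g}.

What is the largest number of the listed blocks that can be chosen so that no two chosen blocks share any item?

2

B3, B6 are pairwise disjoint (B3={a,d,e}; B6={b,f}).
Every remaining block overlaps one of these, and no 3 of the listed blocks are pairwise disjoint, so 2 is the maximum.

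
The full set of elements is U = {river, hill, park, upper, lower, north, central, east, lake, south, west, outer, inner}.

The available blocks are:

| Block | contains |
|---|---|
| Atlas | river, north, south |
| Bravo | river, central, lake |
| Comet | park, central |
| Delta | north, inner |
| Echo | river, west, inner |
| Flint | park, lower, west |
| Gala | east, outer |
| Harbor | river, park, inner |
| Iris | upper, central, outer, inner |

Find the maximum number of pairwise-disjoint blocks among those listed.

Bravo, Delta, Flint, Gala are pairwise disjoint (Bravo={river,central,lake}; Delta={north,inner}; Flint={park,lower,west}; Gala={east,outer}).
Every remaining block overlaps one of these, and no 5 of the listed blocks are pairwise disjoint, so 4 is the maximum.

4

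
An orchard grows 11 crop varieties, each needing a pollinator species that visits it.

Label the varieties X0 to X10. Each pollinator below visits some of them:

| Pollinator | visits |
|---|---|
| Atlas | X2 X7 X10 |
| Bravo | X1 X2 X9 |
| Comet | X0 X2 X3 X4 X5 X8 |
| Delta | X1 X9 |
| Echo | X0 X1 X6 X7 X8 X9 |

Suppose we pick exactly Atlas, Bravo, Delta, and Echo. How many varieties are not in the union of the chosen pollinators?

3

Union of Atlas, Bravo, Delta, Echo = {X0, X1, X2, X6, X7, X8, X9, X10}.
Not covered: X3, X4, X5 — 3 varieties.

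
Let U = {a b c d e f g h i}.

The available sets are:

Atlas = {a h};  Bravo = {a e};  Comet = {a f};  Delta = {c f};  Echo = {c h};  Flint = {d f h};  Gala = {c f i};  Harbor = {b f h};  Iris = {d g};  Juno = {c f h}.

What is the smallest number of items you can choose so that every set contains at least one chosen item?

4

T = {d, e, f, h} meets every set (each contains at least one member of T), and |T| = 4.
No choice of 3 items meets every set, so 4 is the minimum.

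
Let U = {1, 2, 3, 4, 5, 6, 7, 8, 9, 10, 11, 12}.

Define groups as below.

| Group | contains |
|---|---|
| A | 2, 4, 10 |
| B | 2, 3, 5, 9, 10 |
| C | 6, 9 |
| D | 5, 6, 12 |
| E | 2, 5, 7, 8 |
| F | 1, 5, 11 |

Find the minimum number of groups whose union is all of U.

5

Take {A, B, D, E, F}. Their union is {1, 2, 3, 4, 5, 6, 7, 8, 9, 10, 11, 12}, which is all 12 elements.
Only B contains 3, so B is forced; the remaining 7 elements need at least 4 more groups (each remaining group adds at most 2) — so at least 5 groups are needed, and 5 is optimal.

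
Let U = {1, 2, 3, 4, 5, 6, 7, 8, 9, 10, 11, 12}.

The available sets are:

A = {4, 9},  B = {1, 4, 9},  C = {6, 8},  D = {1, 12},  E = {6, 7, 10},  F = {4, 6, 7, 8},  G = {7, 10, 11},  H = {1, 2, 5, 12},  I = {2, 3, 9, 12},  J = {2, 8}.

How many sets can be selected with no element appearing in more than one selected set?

A, C, D, G are pairwise disjoint (A={4,9}; C={6,8}; D={1,12}; G={7,10,11}).
Every remaining set overlaps one of these, and no 5 of the listed sets are pairwise disjoint, so 4 is the maximum.

4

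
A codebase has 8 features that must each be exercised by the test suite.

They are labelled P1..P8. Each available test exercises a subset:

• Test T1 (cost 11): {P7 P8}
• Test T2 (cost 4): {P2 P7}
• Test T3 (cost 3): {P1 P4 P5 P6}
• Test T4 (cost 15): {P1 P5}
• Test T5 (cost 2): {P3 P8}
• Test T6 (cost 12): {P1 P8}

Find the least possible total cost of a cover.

T2, T3, T5 together cover every feature (T2 ∪ T3 ∪ T5 = {P1, P2, P3, P4, P5, P6, P7, P8}); total cost 4 + 3 + 2 = 9.
No covering selection has total cost below 9.

9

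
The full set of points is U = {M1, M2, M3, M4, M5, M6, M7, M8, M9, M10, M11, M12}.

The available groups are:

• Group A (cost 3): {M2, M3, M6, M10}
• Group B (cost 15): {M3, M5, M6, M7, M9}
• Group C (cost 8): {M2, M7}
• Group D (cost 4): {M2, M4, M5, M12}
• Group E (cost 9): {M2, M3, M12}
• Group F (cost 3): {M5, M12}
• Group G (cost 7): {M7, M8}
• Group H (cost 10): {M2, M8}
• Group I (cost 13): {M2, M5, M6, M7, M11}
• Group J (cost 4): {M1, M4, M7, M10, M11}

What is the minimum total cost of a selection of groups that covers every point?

30

B, D, G, J together cover every point (B ∪ D ∪ G ∪ J = {M1, M2, M3, M4, M5, M6, M7, M8, M9, M10, M11, M12}); total cost 15 + 4 + 7 + 4 = 30.
The greedy pick A, J, F, G, B costs 32; no covering selection beats 30.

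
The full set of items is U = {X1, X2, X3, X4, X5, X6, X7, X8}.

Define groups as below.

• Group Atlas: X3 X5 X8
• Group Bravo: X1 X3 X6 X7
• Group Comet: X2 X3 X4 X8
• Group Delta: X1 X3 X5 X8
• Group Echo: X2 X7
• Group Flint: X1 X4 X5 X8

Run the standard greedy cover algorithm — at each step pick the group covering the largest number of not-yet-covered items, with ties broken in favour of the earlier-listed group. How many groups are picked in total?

3

Greedy: pick Bravo (covers 4 new) → pick Comet (covers 3 new) → pick Atlas (covers 1 new). Total picks: 3.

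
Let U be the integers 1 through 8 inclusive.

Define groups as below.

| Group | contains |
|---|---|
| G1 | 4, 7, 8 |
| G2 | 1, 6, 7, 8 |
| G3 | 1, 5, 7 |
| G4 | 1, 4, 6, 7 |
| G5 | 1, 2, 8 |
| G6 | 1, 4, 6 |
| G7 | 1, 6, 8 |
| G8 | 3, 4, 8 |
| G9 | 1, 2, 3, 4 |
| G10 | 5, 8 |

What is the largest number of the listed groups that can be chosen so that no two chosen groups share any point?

2

G9, G10 are pairwise disjoint (G9={1,2,3,4}; G10={5,8}).
Every remaining group overlaps one of these, and no 3 of the listed groups are pairwise disjoint, so 2 is the maximum.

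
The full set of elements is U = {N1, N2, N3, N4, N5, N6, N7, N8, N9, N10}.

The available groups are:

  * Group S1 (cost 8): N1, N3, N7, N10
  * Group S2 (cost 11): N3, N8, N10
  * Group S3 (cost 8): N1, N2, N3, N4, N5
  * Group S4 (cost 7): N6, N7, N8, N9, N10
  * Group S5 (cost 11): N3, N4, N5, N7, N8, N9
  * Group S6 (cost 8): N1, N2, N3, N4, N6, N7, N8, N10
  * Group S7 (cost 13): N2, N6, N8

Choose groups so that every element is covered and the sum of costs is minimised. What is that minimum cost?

S3, S4 together cover every element (S3 ∪ S4 = {N1, N2, N3, N4, N5, N6, N7, N8, N9, N10}); total cost 8 + 7 = 15.
The greedy pick S6, S5 costs 19; no covering selection beats 15.

15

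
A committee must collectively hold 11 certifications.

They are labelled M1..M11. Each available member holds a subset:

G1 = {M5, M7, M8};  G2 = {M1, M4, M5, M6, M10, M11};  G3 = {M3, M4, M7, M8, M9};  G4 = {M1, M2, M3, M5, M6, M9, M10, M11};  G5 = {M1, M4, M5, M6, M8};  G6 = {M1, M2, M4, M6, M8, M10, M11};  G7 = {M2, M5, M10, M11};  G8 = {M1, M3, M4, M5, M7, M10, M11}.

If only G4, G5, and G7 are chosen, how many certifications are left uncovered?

1

Union of G4, G5, G7 = {M1, M2, M3, M4, M5, M6, M8, M9, M10, M11}.
Not covered: M7 — 1 certification.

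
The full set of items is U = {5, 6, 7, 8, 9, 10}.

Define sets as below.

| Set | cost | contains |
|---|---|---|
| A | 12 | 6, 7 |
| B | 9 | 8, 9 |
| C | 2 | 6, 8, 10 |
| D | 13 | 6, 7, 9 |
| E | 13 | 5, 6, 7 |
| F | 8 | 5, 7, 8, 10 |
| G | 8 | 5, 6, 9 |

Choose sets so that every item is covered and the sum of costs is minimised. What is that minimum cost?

16

F, G together cover every item (F ∪ G = {5, 6, 7, 8, 9, 10}); total cost 8 + 8 = 16.
The greedy pick C, F, G costs 18; no covering selection beats 16.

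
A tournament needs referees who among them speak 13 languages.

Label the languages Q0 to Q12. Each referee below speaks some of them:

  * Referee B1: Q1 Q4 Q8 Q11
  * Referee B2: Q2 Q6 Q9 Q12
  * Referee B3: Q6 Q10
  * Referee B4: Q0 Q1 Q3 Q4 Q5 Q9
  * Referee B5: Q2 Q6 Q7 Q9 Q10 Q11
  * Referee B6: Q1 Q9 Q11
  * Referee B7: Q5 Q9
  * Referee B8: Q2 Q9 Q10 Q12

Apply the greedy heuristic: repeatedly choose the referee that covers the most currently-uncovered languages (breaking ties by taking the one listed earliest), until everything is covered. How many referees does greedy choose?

Greedy: pick B4 (covers 6 new) → pick B5 (covers 5 new) → pick B1 (covers 1 new) → pick B2 (covers 1 new). Total picks: 4.

4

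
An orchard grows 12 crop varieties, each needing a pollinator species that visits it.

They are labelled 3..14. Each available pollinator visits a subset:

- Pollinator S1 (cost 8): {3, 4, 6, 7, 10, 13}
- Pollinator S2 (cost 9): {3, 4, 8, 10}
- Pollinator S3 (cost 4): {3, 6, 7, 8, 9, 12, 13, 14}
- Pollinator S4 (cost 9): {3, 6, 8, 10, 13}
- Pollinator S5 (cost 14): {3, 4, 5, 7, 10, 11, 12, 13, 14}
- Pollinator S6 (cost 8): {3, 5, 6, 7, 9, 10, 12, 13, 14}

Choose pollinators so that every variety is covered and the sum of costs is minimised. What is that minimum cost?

18

S3, S5 together cover every variety (S3 ∪ S5 = {3, 4, 5, 6, 7, 8, 9, 10, 11, 12, 13, 14}); total cost 4 + 14 = 18.
No covering selection has total cost below 18.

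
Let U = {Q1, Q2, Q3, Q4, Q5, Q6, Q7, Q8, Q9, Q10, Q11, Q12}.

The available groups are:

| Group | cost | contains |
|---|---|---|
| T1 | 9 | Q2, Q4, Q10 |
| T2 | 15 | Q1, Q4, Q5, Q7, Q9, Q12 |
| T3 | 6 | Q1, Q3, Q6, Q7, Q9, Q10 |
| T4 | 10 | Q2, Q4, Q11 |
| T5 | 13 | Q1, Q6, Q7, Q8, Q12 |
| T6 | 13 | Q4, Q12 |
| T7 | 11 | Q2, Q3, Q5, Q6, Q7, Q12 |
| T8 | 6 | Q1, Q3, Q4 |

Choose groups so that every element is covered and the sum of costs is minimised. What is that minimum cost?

40

T3, T4, T5, T7 together cover every element (T3 ∪ T4 ∪ T5 ∪ T7 = {Q1, Q2, Q3, Q4, Q5, Q6, Q7, Q8, Q9, Q10, Q11, Q12}); total cost 6 + 10 + 13 + 11 = 40.
No covering selection has total cost below 40.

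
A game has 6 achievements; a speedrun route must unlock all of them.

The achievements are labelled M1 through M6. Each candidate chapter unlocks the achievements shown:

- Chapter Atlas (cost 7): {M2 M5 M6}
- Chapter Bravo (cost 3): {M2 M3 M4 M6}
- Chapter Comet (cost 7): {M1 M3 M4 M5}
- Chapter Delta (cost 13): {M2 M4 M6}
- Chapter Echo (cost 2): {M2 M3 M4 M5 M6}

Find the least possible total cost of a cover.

Comet, Echo together cover every achievement (Comet ∪ Echo = {M1, M2, M3, M4, M5, M6}); total cost 7 + 2 = 9.
No covering selection has total cost below 9.

9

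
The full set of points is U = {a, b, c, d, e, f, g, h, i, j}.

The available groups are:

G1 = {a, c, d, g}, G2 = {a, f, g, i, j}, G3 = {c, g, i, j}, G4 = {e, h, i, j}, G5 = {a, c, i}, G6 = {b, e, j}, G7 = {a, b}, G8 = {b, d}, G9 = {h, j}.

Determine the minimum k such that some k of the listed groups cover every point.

4

Take {G1, G2, G4, G6}. Their union is {a, b, c, d, e, f, g, h, i, j}, which is all 10 points.
Only G2 contains f, so G2 is forced; the remaining 5 points need at least 3 more groups (each remaining group adds at most 2) — so at least 4 groups are needed, and 4 is optimal.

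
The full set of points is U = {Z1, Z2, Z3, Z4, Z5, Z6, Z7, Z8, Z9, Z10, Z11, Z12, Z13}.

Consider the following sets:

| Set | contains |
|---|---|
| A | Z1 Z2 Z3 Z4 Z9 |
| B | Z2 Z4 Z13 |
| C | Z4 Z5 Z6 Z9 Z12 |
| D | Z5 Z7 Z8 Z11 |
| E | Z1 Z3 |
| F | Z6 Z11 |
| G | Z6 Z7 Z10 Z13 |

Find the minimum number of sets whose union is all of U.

4

Take {A, C, D, G}. Their union is {Z1, Z2, Z3, Z4, Z5, Z6, Z7, Z8, Z9, Z10, Z11, Z12, Z13}, which is all 13 points.
Only C contains Z12, so C is forced; the remaining 8 points need at least 3 more sets (each remaining set adds at most 3) — so at least 4 sets are needed, and 4 is optimal.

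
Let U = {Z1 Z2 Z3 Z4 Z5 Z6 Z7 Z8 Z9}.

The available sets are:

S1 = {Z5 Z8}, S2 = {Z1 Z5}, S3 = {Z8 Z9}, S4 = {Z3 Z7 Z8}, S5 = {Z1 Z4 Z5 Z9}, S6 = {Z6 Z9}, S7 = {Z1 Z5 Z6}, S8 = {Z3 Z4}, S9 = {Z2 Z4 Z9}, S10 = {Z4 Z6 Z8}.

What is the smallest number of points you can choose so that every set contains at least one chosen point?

4

Take H = {Z1, Z4, Z8, Z9}. Each listed set contains at least one of these, so H is a hitting set of size 4.
No choice of 3 points meets every set, so 4 is the minimum.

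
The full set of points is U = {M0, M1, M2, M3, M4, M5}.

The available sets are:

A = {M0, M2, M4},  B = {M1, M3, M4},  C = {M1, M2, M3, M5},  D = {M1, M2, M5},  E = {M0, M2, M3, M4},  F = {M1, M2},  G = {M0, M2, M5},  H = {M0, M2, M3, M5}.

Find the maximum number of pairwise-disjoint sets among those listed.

2

B, G are pairwise disjoint (B={M1,M3,M4}; G={M0,M2,M5}).
Every remaining set overlaps one of these, and no 3 of the listed sets are pairwise disjoint, so 2 is the maximum.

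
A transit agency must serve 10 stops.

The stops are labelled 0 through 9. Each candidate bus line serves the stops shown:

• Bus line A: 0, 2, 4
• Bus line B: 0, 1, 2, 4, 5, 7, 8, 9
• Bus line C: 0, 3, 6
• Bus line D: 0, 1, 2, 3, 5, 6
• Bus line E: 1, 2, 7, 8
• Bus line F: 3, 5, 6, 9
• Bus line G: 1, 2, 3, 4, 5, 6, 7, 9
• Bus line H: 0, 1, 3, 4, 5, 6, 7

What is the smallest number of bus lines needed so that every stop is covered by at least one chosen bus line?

B and F together: B ∪ F = {0, 1, 2, 3, 4, 5, 6, 7, 8, 9} — every stop is covered.
No single bus line has all 10 stops (the largest, B, has 8), so 2 is optimal.

2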